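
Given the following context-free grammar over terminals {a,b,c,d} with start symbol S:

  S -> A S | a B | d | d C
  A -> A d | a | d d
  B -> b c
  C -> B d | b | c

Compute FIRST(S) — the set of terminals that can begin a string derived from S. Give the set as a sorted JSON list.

FIRST iteration:
[1]
  A via A→a: +{a}
  A via A→d d: +{d}
  B via B→b c: +{b}
  C via C→B d: +{b}
  C via C→c: +{c}
  S via S→A S: +{a,d}
  FIRST(S)={a,d}  FIRST(A)={a,d}  FIRST(B)={b}  FIRST(C)={b,c}
[2] done
  FIRST(S)={a,d}  FIRST(A)={a,d}  FIRST(B)={b}  FIRST(C)={b,c}

FIRST(S) = ["a", "d"]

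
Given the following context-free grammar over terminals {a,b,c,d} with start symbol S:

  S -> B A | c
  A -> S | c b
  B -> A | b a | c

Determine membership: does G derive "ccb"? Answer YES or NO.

Convert to CNF:
  S -> B A | c
  A -> B A | T0 T1 | c
  B -> B A | T0 T1 | T1 T2 | c
  T0 -> c
  T1 -> b
  T2 -> a

CYK table (by increasing span):
  cell(0,0) c: {A,B,S,T0}  orig:{A,B,S}
  cell(1,1) c: {A,B,S,T0}  orig:{A,B,S}
  cell(2,2) b: {T1}  orig:{}
  cell(0,1) cc: {A,B,S}
  cell(1,2) cb: {A,B}
  cell(0,2) ccb: {A,B,S}

S ∈ T[0,2] ⇒ YES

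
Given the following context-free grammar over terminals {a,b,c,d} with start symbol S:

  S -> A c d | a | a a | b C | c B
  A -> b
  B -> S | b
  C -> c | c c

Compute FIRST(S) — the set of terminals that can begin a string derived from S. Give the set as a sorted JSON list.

FIRST iteration:
iter 1:
  A via A→b: +{b}
  B via B→b: +{b}
  C via C→c: +{c}
  S via S→A c d: +{b}
  S via S→a: +{a}
  S via S→c B: +{c}
  FIRST(S)={a,b,c}  FIRST(A)={b}  FIRST(B)={b}  FIRST(C)={c}
iter 2:
  B via B→S: +{a,c}
  FIRST(S)={a,b,c}  FIRST(A)={b}  FIRST(B)={a,b,c}  FIRST(C)={c}
iter 3: done
  FIRST(S)={a,b,c}  FIRST(A)={b}  FIRST(B)={a,b,c}  FIRST(C)={c}

FIRST(S) = ["a", "b", "c"]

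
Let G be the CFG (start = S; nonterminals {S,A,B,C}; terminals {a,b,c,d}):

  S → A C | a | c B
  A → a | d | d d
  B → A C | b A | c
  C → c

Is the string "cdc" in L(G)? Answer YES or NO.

Convert to CNF:
  S -> A C | T2 B | a
  A -> T0 T0 | a | d
  B -> A C | T1 A | c
  C -> c
  T0 -> d
  T1 -> b
  T2 -> c

CYK fill:
  cell(0,0) c: {B,C,T2}  orig:{B,C}
  cell(1,1) d: {A,T0}  orig:{A}
  cell(2,2) c: {B,C,T2}  orig:{B,C}
  cell(0,1) cd: ∅
  cell(1,2) dc: {B,S}
  cell(0,2) cdc: {S}

S ∈ T[0,2] ⇒ YES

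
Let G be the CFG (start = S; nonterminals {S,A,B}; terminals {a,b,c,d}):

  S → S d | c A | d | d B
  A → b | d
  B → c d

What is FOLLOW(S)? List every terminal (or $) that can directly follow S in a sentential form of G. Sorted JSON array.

Compute FIRST by fixpoint:
[1]
  A via A→b: +{b}
  A via A→d: +{d}
  B via B→c d: +{c}
  S via S→c A: +{c}
  S via S→d: +{d}
  S: {c,d}  A: {b,d}  B: {c}
[2] (no change)
  S: {c,d}  A: {b,d}  B: {c}

Compute FOLLOW by fixpoint:
seed FOLLOW(S) with $
iter 1:
  S→S d: FOLLOW(S) ⊇ FIRST(d) = {d}; new: +{d}
  S→c A: FOLLOW(A) ⊇ FOLLOW(S) ⊇ {$,d}; new: +{$,d}
  S→d B: FOLLOW(B) ⊇ FOLLOW(S) ⊇ {$,d}; new: +{$,d}
  FOLLOW[S]={$,d}  FOLLOW[A]={$,d}  FOLLOW[B]={$,d}
iter 2: (no change)
  FOLLOW[S]={$,d}  FOLLOW[A]={$,d}  FOLLOW[B]={$,d}

FOLLOW(S) = ["$", "d"]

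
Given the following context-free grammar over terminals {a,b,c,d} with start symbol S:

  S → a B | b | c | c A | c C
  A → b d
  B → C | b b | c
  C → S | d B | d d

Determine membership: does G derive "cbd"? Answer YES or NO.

CNF form of G:
  S -> T2 B | T3 A | T3 C | b | c
  A -> T0 T1
  B -> T0 T0 | T1 B | T1 T1 | T2 B | T3 A | T3 C | b | c
  C -> T1 B | T1 T1 | T2 B | T3 A | T3 C | b | c
  T0 -> b
  T1 -> d
  T2 -> a
  T3 -> c

Fill CYK table bottom-up:
  cell(0,0) c: {B,C,S,T3}  orig:{B,C,S}
  cell(1,1) b: {B,C,S,T0}  orig:{B,C,S}
  cell(2,2) d: {T1}  orig:{}
  cell(0,1) cb: {B,C,S}
  cell(1,2) bd: {A}
  cell(0,2) cbd: {B,C,S}

S ∈ T[0,2] ⇒ YES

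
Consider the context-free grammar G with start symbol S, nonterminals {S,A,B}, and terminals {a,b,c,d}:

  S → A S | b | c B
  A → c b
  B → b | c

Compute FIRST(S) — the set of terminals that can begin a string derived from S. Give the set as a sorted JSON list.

FIRST sets, iterate to fixpoint:
pass 1:
  A via A→c b: +{c}
  B via B→b: +{b}
  B via B→c: +{c}
  S via S→A S: +{c}
  S via S→b: +{b}
  S: {b,c}  A: {c}  B: {b,c}
pass 2: (stable)
  S: {b,c}  A: {c}  B: {b,c}

FIRST(S) = ["b", "c"]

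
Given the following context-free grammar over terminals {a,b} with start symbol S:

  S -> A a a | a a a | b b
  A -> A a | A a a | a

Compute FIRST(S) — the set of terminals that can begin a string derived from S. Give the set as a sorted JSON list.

FIRST iteration:
iter 1:
  A via A→a: +{a}
  S via S→A a a: +{a}
  S via S→b b: +{b}
  FIRST(S)={a,b}  FIRST(A)={a}
iter 2: (stable)
  FIRST(S)={a,b}  FIRST(A)={a}

FIRST(S) = ["a", "b"]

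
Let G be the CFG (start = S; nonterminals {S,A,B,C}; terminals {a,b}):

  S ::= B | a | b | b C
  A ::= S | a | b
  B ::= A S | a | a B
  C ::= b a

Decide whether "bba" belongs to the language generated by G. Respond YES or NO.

Convert to CNF:
  S -> A S | T0 B | T1 C | a | b
  A -> A S | T0 B | T1 C | a | b
  B -> A S | T0 B | a
  C -> T1 T0
  T0 -> a
  T1 -> b

CYK table (by increasing span):
  [0..0]={A,S,T1}  "b"  orig:{A,S}
  [1..1]={A,S,T1}  "b"  orig:{A,S}
  [2..2]={A,B,S,T0}  "a"  orig:{A,B,S}
  [0..1]={A,B,S}  "bb"
  [1..2]={A,B,C,S}  "ba"
  [0..2]={A,B,S}  "bba"

S ∈ T[0,2] ⇒ YES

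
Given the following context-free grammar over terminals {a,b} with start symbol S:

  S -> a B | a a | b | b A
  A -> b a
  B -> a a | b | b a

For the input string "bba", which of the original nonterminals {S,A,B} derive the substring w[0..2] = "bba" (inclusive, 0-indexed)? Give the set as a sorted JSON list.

Convert to CNF:
  S -> T0 A | T1 B | T1 T1 | b
  A -> T0 T1
  B -> T0 T1 | T1 T1 | b
  T0 -> b
  T1 -> a

Fill CYK table bottom-up (cells [i..j] with 0 ≤ i ≤ j ≤ 2 only):
  T[0,0] 'b' = {B,S,T0}  orig:{B,S}
  T[1,1] 'b' = {B,S,T0}  orig:{B,S}
  T[2,2] 'a' = {T1}  orig:{}
  T[0,1] 'bb' = ∅
  T[1,2] 'ba' = {A,B}
  T[0,2] 'bba' = {S}

Original NTs in T[0,2] deriving "bba": ["S"]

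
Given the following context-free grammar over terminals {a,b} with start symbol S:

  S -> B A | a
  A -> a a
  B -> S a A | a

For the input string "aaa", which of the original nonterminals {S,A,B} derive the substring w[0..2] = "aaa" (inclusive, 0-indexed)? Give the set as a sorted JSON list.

Convert to CNF:
  S -> B A | a
  A -> T0 T0
  B -> S X1 | a
  T0 -> a
  X1 -> T0 A

CYK table (by increasing span) (cells [i..j] with 0 ≤ i ≤ j ≤ 2 only):
  cell(0,0) a: {B,S,T0}  orig:{B,S}
  cell(1,1) a: {B,S,T0}  orig:{B,S}
  cell(2,2) a: {B,S,T0}  orig:{B,S}
  cell(0,1) aa: {A}
  cell(1,2) aa: {A}
  cell(0,2) aaa: {S,X1}  orig:{S}

Original NTs in T[0,2] deriving "aaa": ["S"]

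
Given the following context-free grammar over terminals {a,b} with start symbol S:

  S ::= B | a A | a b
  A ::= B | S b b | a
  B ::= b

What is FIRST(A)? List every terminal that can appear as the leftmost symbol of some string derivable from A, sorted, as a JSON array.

FIRST iteration:
pass 1:
  A via A→a: +{a}
  B via B→b: +{b}
  S via S→B: +{b}
  S via S→a A: +{a}
  FIRST(S)={a,b}  FIRST(A)={a}  FIRST(B)={b}
pass 2:
  A via A→B: +{b}
  FIRST(S)={a,b}  FIRST(A)={a,b}  FIRST(B)={b}
pass 3: done
  FIRST(S)={a,b}  FIRST(A)={a,b}  FIRST(B)={b}

FIRST(A) = ["a", "b"]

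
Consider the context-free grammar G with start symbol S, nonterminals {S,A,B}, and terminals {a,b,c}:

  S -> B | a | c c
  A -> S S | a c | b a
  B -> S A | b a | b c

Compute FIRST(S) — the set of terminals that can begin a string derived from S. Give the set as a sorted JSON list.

FIRST sets, iterate to fixpoint:
pass 1:
  A via A→a c: +{a}
  A via A→b a: +{b}
  B via B→b a: +{b}
  S via S→B: +{b}
  S via S→a: +{a}
  S via S→c c: +{c}
  FIRST(S)={a,b,c}  FIRST(A)={a,b}  FIRST(B)={b}
pass 2:
  A via A→S S: +{c}
  B via B→S A: +{a,c}
  FIRST(S)={a,b,c}  FIRST(A)={a,b,c}  FIRST(B)={a,b,c}
pass 3: (stable)
  FIRST(S)={a,b,c}  FIRST(A)={a,b,c}  FIRST(B)={a,b,c}

FIRST(S) = ["a", "b", "c"]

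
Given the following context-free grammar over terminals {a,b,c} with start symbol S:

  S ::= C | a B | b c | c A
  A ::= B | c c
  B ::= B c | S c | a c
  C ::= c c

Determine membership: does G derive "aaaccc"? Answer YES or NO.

CNF form of G:
  S -> T0 A | T0 T0 | T1 B | T2 T0
  A -> B T0 | S T0 | T0 T0 | T1 T0
  B -> B T0 | S T0 | T1 T0
  C -> T0 T0
  T0 -> c
  T1 -> a
  T2 -> b

Fill CYK table bottom-up:
  cell(0,0) a: {T1}  orig:{}
  cell(1,1) a: {T1}  orig:{}
  cell(2,2) a: {T1}  orig:{}
  cell(3,3) c: {T0}  orig:{}
  cell(4,4) c: {T0}  orig:{}
  cell(5,5) c: {T0}  orig:{}
  cell(0,1) aa: ∅
  cell(1,2) aa: ∅
  cell(2,3) ac: {A,B}
  cell(3,4) cc: {A,C,S}
  cell(4,5) cc: {A,C,S}
  cell(0,2) aaa: ∅
  cell(1,3) aac: {S}
  cell(2,4) acc: {A,B}
  cell(3,5) ccc: {A,B,S}
  cell(0,3) aaac: ∅
  cell(1,4) aacc: {A,B,S}
  cell(2,5) accc: {A,B,S}
  cell(0,4) aaacc: {S}
  cell(1,5) aaccc: {A,B,S}
  cell(0,5) aaaccc: {A,B,S}

S ∈ T[0,5] ⇒ YES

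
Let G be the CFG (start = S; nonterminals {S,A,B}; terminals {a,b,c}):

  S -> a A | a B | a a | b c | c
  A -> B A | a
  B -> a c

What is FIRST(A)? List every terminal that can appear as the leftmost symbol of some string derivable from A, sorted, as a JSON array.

FIRST iteration:
pass 1:
  A via A→a: +{a}
  B via B→a c: +{a}
  S via S→a A: +{a}
  S via S→b c: +{b}
  S via S→c: +{c}
  FIRST[S]={a,b,c}  FIRST[A]={a}  FIRST[B]={a}
pass 2: (stable)
  FIRST[S]={a,b,c}  FIRST[A]={a}  FIRST[B]={a}

FIRST(A) = ["a"]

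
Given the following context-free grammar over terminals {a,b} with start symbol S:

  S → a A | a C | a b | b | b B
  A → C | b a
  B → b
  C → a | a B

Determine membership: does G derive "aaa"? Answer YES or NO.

Convert to CNF:
  S -> T0 A | T0 C | T0 T1 | T1 B | b
  A -> T0 B | T1 T0 | a
  B -> b
  C -> T0 B | a
  T0 -> a
  T1 -> b

CYK fill:
  [0..0]={A,C,T0}  "a"  orig:{A,C}
  [1..1]={A,C,T0}  "a"  orig:{A,C}
  [2..2]={A,C,T0}  "a"  orig:{A,C}
  [0..1]={S}  "aa"
  [1..2]={S}  "aa"
  [0..2]=∅  "aaa"

S ∉ T[0,2] ⇒ NO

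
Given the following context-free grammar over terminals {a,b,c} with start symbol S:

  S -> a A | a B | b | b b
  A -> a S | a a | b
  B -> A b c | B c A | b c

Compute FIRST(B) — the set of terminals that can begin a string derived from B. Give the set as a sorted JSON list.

Compute FIRST by fixpoint:
pass 1:
  A via A→a S: +{a}
  A via A→b: +{b}
  B via B→A b c: +{a,b}
  S via S→a A: +{a}
  S via S→b: +{b}
  S: {a,b}  A: {a,b}  B: {a,b}
pass 2: — fixpoint
  S: {a,b}  A: {a,b}  B: {a,b}

FIRST(B) = ["a", "b"]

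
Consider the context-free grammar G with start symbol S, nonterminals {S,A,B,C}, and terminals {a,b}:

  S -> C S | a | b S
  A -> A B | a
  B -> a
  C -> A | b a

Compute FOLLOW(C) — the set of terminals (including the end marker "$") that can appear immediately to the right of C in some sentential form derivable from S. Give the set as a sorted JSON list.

FIRST sets, iterate to fixpoint:
round 1:
  A via A→a: +{a}
  B via B→a: +{a}
  C via C→A: +{a}
  C via C→b a: +{b}
  S via S→C S: +{a,b}
  FIRST(S)={a,b}  FIRST(A)={a}  FIRST(B)={a}  FIRST(C)={a,b}
round 2: (no change)
  FIRST(S)={a,b}  FIRST(A)={a}  FIRST(B)={a}  FIRST(C)={a,b}

FOLLOW sets:
seed FOLLOW(S) with $
round 1:
  A→A B: FOLLOW(A) ⊇ FIRST(B) = {a}; new: +{a}
  A→A B: FOLLOW(B) ⊇ FOLLOW(A) ⊇ {a}; new: +{a}
  S→C S: FOLLOW(C) ⊇ FIRST(S) = {a,b}; new: +{a,b}
  FOLLOW[S]={$}  FOLLOW[A]={a}  FOLLOW[B]={a}  FOLLOW[C]={a,b}
round 2:
  C→A: FOLLOW(A) ⊇ FOLLOW(C) ⊇ {a,b}; new: +{b}
  FOLLOW[S]={$}  FOLLOW[A]={a,b}  FOLLOW[B]={a}  FOLLOW[C]={a,b}
round 3:
  A→A B: FOLLOW(B) ⊇ FOLLOW(A) ⊇ {a,b}; new: +{b}
  FOLLOW[S]={$}  FOLLOW[A]={a,b}  FOLLOW[B]={a,b}  FOLLOW[C]={a,b}
round 4: — fixpoint
  FOLLOW[S]={$}  FOLLOW[A]={a,b}  FOLLOW[B]={a,b}  FOLLOW[C]={a,b}

FOLLOW(C) = ["a", "b"]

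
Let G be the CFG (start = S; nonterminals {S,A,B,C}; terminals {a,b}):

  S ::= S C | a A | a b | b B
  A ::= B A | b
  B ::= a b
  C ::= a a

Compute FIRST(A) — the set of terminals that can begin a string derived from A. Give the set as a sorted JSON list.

Compute FIRST by fixpoint:
round 1:
  A via A→b: +{b}
  B via B→a b: +{a}
  C via C→a a: +{a}
  S via S→a A: +{a}
  S via S→b B: +{b}
  FIRST(S)={a,b}  FIRST(A)={b}  FIRST(B)={a}  FIRST(C)={a}
round 2:
  A via A→B A: +{a}
  FIRST(S)={a,b}  FIRST(A)={a,b}  FIRST(B)={a}  FIRST(C)={a}
round 3: done
  FIRST(S)={a,b}  FIRST(A)={a,b}  FIRST(B)={a}  FIRST(C)={a}

FIRST(A) = ["a", "b"]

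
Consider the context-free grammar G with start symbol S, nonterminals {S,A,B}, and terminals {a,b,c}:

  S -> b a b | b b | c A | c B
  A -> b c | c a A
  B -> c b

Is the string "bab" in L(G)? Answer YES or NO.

Convert to CNF:
  S -> T0 T0 | T0 X4 | T1 A | T1 B
  A -> T0 T1 | T1 X3
  B -> T1 T0
  T0 -> b
  T1 -> c
  T2 -> a
  X3 -> T2 A
  X4 -> T2 T0

Fill CYK table bottom-up:
  T[0,0] 'b' = {T0}  orig:{}
  T[1,1] 'a' = {T2}  orig:{}
  T[2,2] 'b' = {T0}  orig:{}
  T[0,1] 'ba' = ∅
  T[1,2] 'ab' = {X4}  orig:{}
  T[0,2] 'bab' = {S}

S ∈ T[0,2] ⇒ YES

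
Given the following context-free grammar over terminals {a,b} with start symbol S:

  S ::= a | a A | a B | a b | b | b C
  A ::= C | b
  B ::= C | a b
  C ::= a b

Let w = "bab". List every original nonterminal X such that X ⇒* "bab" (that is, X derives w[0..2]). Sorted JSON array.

Convert to CNF:
  S -> T0 A | T0 B | T0 T1 | T1 C | a | b
  A -> T0 T1 | b
  B -> T0 T1
  C -> T0 T1
  T0 -> a
  T1 -> b

CYK fill — only the sub-triangle for w[0..2]:
  [0..0]={A,S,T1}  "b"  orig:{A,S}
  [1..1]={S,T0}  "a"  orig:{S}
  [2..2]={A,S,T1}  "b"  orig:{A,S}
  [0..1]=∅  "ba"
  [1..2]={A,B,C,S}  "ab"
  [0..2]={S}  "bab"

Original NTs in T[0,2] deriving "bab": ["S"]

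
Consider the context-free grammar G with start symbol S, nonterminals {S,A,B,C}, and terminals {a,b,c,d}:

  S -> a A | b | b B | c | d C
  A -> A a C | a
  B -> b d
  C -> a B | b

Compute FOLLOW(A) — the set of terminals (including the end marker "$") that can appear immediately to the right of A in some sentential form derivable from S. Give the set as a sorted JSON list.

FIRST iteration:
pass 1:
  A via A→a: +{a}
  B via B→b d: +{b}
  C via C→a B: +{a}
  C via C→b: +{b}
  S via S→a A: +{a}
  S via S→b: +{b}
  S via S→c: +{c}
  S via S→d C: +{d}
  S: {a,b,c,d}  A: {a}  B: {b}  C: {a,b}
pass 2: (stable)
  S: {a,b,c,d}  A: {a}  B: {b}  C: {a,b}

Compute FOLLOW by fixpoint:
FOLLOW(S) := {$}
[1]
  A→A a C: FOLLOW(A) ⊇ FIRST(a) = {a}; new: +{a}
  A→A a C: FOLLOW(C) ⊇ FOLLOW(A) ⊇ {a}; new: +{a}
  C→a B: FOLLOW(B) ⊇ FOLLOW(C) ⊇ {a}; new: +{a}
  S→a A: FOLLOW(A) ⊇ FOLLOW(S) ⊇ {$}; new: +{$}
  S→b B: FOLLOW(B) ⊇ FOLLOW(S) ⊇ {$}; new: +{$}
  S→d C: FOLLOW(C) ⊇ FOLLOW(S) ⊇ {$}; new: +{$}
  S: {$}  A: {$,a}  B: {$,a}  C: {$,a}
[2] (stable)
  S: {$}  A: {$,a}  B: {$,a}  C: {$,a}

FOLLOW(A) = ["$", "a"]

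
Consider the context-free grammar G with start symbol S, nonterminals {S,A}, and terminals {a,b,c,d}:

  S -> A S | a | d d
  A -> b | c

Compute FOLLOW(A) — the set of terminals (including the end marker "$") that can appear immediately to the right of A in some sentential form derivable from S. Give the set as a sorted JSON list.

FIRST sets, iterate to fixpoint:
iter 1:
  A via A→b: +{b}
  A via A→c: +{c}
  S via S→A S: +{b,c}
  S via S→a: +{a}
  S via S→d d: +{d}
  FIRST(S)={a,b,c,d}  FIRST(A)={b,c}
iter 2: (stable)
  FIRST(S)={a,b,c,d}  FIRST(A)={b,c}

FOLLOW iteration:
seed FOLLOW(S) with $
[1]
  S→A S: FOLLOW(A) ⊇ FIRST(S) = {a,b,c,d}; new: +{a,b,c,d}
  FOLLOW(S)={$}  FOLLOW(A)={a,b,c,d}
[2] (no change)
  FOLLOW(S)={$}  FOLLOW(A)={a,b,c,d}

FOLLOW(A) = ["a", "b", "c", "d"]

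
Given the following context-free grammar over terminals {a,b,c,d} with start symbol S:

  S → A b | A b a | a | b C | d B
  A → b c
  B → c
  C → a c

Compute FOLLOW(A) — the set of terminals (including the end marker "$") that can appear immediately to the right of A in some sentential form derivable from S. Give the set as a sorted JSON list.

FIRST iteration:
[1]
  A via A→b c: +{b}
  B via B→c: +{c}
  C via C→a c: +{a}
  S via S→A b: +{b}
  S via S→a: +{a}
  S via S→d B: +{d}
  S: {a,b,d}  A: {b}  B: {c}  C: {a}
[2] — fixpoint
  S: {a,b,d}  A: {b}  B: {c}  C: {a}

Compute FOLLOW by fixpoint:
seed FOLLOW(S) with $
round 1:
  S→A b: FOLLOW(A) ⊇ FIRST(b) = {b}; new: +{b}
  S→b C: FOLLOW(C) ⊇ FOLLOW(S) ⊇ {$}; new: +{$}
  S→d B: FOLLOW(B) ⊇ FOLLOW(S) ⊇ {$}; new: +{$}
  FOLLOW[S]={$}  FOLLOW[A]={b}  FOLLOW[B]={$}  FOLLOW[C]={$}
round 2: (no change)
  FOLLOW[S]={$}  FOLLOW[A]={b}  FOLLOW[B]={$}  FOLLOW[C]={$}

FOLLOW(A) = ["b"]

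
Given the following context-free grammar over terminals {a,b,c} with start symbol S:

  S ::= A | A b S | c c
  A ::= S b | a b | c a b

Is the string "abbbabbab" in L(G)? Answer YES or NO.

Convert to CNF:
  S -> A X4 | S T0 | T1 T0 | T2 T2 | T2 X5
  A -> S T0 | T1 T0 | T2 X3
  T0 -> b
  T1 -> a
  T2 -> c
  X3 -> T1 T0
  X4 -> T0 S
  X5 -> T1 T0

CYK table (by increasing span):
  [0..0]={T1}  "a"  orig:{}
  [1..1]={T0}  "b"  orig:{}
  [2..2]={T0}  "b"  orig:{}
  [3..3]={T0}  "b"  orig:{}
  [4..4]={T1}  "a"  orig:{}
  [5..5]={T0}  "b"  orig:{}
  [6..6]={T0}  "b"  orig:{}
  [7..7]={T1}  "a"  orig:{}
  [8..8]={T0}  "b"  orig:{}
  [0..1]={A,S,X3,X5}  "ab"  orig:{A,S}
  [1..2]=∅  "bb"
  [2..3]=∅  "bb"
  [3..4]=∅  "ba"
  [4..5]={A,S,X3,X5}  "ab"  orig:{A,S}
  [5..6]=∅  "bb"
  [6..7]=∅  "ba"
  [7..8]={A,S,X3,X5}  "ab"  orig:{A,S}
  [0..2]={A,S}  "abb"
  [1..3]=∅  "bbb"
  [2..4]=∅  "bba"
  [3..5]={X4}  "bab"  orig:{}
  [4..6]={A,S}  "abb"
  [5..7]=∅  "bba"
  [6..8]={X4}  "bab"  orig:{}
  [0..3]={A,S}  "abbb"
  [1..4]=∅  "bbba"
  [2..5]=∅  "bbab"
  [3..6]={X4}  "babb"  orig:{}
  [4..7]=∅  "abba"
  [5..8]=∅  "bbab"
  [0..4]=∅  "abbba"
  [1..5]=∅  "bbbab"
  [2..6]=∅  "bbabb"
  [3..7]=∅  "babba"
  [4..8]={S}  "abbab"
  [0..5]={S}  "abbbab"
  [1..6]=∅  "bbbabb"
  [2..7]=∅  "bbabba"
  [3..8]={X4}  "babbab"  orig:{}
  [0..6]={A,S}  "abbbabb"
  [1..7]=∅  "bbbabba"
  [2..8]=∅  "bbabbab"
  [0..7]=∅  "abbbabba"
  [1..8]=∅  "bbbabbab"
  [0..8]={S}  "abbbabbab"

S ∈ T[0,8] ⇒ YES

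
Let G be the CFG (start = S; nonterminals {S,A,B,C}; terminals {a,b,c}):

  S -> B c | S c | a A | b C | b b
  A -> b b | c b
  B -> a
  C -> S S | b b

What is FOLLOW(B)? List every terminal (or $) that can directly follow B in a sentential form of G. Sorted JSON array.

FIRST iteration:
iter 1:
  A via A→b b: +{b}
  A via A→c b: +{c}
  B via B→a: +{a}
  C via C→b b: +{b}
  S via S→B c: +{a}
  S via S→b C: +{b}
  FIRST(S)={a,b}  FIRST(A)={b,c}  FIRST(B)={a}  FIRST(C)={b}
iter 2:
  C via C→S S: +{a}
  FIRST(S)={a,b}  FIRST(A)={b,c}  FIRST(B)={a}  FIRST(C)={a,b}
iter 3: (no change)
  FIRST(S)={a,b}  FIRST(A)={b,c}  FIRST(B)={a}  FIRST(C)={a,b}

Compute FOLLOW by fixpoint:
seed FOLLOW(S) with $
iter 1:
  C→S S: FOLLOW(S) ⊇ FIRST(S) = {a,b}; new: +{a,b}
  S→B c: FOLLOW(B) ⊇ FIRST(c) = {c}; new: +{c}
  S→S c: FOLLOW(S) ⊇ FIRST(c) = {c}; new: +{c}
  S→a A: FOLLOW(A) ⊇ FOLLOW(S) ⊇ {$,a,b,c}; new: +{$,a,b,c}
  S→b C: FOLLOW(C) ⊇ FOLLOW(S) ⊇ {$,a,b,c}; new: +{$,a,b,c}
  FOLLOW[S]={$,a,b,c}  FOLLOW[A]={$,a,b,c}  FOLLOW[B]={c}  FOLLOW[C]={$,a,b,c}
iter 2: done
  FOLLOW[S]={$,a,b,c}  FOLLOW[A]={$,a,b,c}  FOLLOW[B]={c}  FOLLOW[C]={$,a,b,c}

FOLLOW(B) = ["c"]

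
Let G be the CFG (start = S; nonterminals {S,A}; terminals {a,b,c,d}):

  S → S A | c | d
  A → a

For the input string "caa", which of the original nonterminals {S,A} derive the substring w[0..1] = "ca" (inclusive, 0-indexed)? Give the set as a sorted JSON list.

CNF form of G:
  S -> S A | c | d
  A -> a

CYK fill, restricted to cells inside w[0..1]:
  T[0,0] 'c' = {S}
  T[1,1] 'a' = {A}
  T[0,1] 'ca' = {S}

Original NTs in T[0,1] deriving "ca": ["S"]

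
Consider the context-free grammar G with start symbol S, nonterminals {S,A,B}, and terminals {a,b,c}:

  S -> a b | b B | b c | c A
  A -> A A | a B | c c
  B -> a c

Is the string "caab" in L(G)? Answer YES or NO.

CNF form of G:
  S -> T0 T2 | T1 A | T2 B | T2 T1
  A -> A A | T0 B | T1 T1
  B -> T0 T1
  T0 -> a
  T1 -> c
  T2 -> b

Fill CYK table bottom-up:
  T[0,0] 'c' = {T1}  orig:{}
  T[1,1] 'a' = {T0}  orig:{}
  T[2,2] 'a' = {T0}  orig:{}
  T[3,3] 'b' = {T2}  orig:{}
  T[0,1] 'ca' = ∅
  T[1,2] 'aa' = ∅
  T[2,3] 'ab' = {S}
  T[0,2] 'caa' = ∅
  T[1,3] 'aab' = ∅
  T[0,3] 'caab' = ∅

S ∉ T[0,3] ⇒ NO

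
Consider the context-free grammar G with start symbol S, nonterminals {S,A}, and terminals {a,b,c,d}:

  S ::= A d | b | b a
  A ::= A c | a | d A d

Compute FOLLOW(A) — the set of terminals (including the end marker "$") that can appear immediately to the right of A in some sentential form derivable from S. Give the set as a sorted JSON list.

Compute FIRST by fixpoint:
[1]
  A via A→a: +{a}
  A via A→d A d: +{d}
  S via S→A d: +{a,d}
  S via S→b: +{b}
  FIRST(S)={a,b,d}  FIRST(A)={a,d}
[2] (no change)
  FIRST(S)={a,b,d}  FIRST(A)={a,d}

Compute FOLLOW by fixpoint:
seed FOLLOW(S) with $
iter 1:
  A→A c: FOLLOW(A) ⊇ FIRST(c) = {c}; new: +{c}
  A→d A d: FOLLOW(A) ⊇ FIRST(d) = {d}; new: +{d}
  FOLLOW(S)={$}  FOLLOW(A)={c,d}
iter 2: — fixpoint
  FOLLOW(S)={$}  FOLLOW(A)={c,d}

FOLLOW(A) = ["c", "d"]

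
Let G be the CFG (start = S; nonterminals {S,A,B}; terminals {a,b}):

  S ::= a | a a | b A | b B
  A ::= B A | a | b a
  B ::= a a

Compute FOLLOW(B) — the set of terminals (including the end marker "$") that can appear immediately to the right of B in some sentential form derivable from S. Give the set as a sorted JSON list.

Compute FIRST by fixpoint:
pass 1:
  A via A→a: +{a}
  A via A→b a: +{b}
  B via B→a a: +{a}
  S via S→a: +{a}
  S via S→b A: +{b}
  FIRST(S)={a,b}  FIRST(A)={a,b}  FIRST(B)={a}
pass 2: done
  FIRST(S)={a,b}  FIRST(A)={a,b}  FIRST(B)={a}

FOLLOW iteration:
initialize: $ ∈ FOLLOW(S)
pass 1:
  A→B A: FOLLOW(B) ⊇ FIRST(A) = {a,b}; new: +{a,b}
  S→b A: FOLLOW(A) ⊇ FOLLOW(S) ⊇ {$}; new: +{$}
  S→b B: FOLLOW(B) ⊇ FOLLOW(S) ⊇ {$}; new: +{$}
  FOLLOW[S]={$}  FOLLOW[A]={$}  FOLLOW[B]={$,a,b}
pass 2: — fixpoint
  FOLLOW[S]={$}  FOLLOW[A]={$}  FOLLOW[B]={$,a,b}

FOLLOW(B) = ["$", "a", "b"]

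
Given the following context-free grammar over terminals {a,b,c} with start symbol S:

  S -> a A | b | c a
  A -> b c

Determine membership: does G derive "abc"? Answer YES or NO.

CNF form of G:
  S -> T1 T2 | T2 A | b
  A -> T0 T1
  T0 -> b
  T1 -> c
  T2 -> a

CYK table (by increasing span):
  T[0,0] 'a' = {T2}  orig:{}
  T[1,1] 'b' = {S,T0}  orig:{S}
  T[2,2] 'c' = {T1}  orig:{}
  T[0,1] 'ab' = ∅
  T[1,2] 'bc' = {A}
  T[0,2] 'abc' = {S}

S ∈ T[0,2] ⇒ YES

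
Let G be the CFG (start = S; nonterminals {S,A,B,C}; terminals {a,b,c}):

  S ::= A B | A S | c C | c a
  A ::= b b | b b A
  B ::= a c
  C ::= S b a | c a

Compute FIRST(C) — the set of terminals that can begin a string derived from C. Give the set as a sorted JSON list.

Compute FIRST by fixpoint:
[1]
  A via A→b b: +{b}
  B via B→a c: +{a}
  C via C→c a: +{c}
  S via S→A B: +{b}
  S via S→c C: +{c}
  FIRST[S]={b,c}  FIRST[A]={b}  FIRST[B]={a}  FIRST[C]={c}
[2]
  C via C→S b a: +{b}
  FIRST[S]={b,c}  FIRST[A]={b}  FIRST[B]={a}  FIRST[C]={b,c}
[3] — fixpoint
  FIRST[S]={b,c}  FIRST[A]={b}  FIRST[B]={a}  FIRST[C]={b,c}

FIRST(C) = ["b", "c"]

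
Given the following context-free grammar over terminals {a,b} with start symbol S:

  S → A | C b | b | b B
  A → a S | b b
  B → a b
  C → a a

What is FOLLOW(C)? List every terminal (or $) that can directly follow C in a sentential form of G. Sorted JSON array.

FIRST iteration:
round 1:
  A via A→a S: +{a}
  A via A→b b: +{b}
  B via B→a b: +{a}
  C via C→a a: +{a}
  S via S→A: +{a,b}
  FIRST[S]={a,b}  FIRST[A]={a,b}  FIRST[B]={a}  FIRST[C]={a}
round 2: — fixpoint
  FIRST[S]={a,b}  FIRST[A]={a,b}  FIRST[B]={a}  FIRST[C]={a}

FOLLOW sets:
initialize: $ ∈ FOLLOW(S)
iter 1:
  S→A: FOLLOW(A) ⊇ FOLLOW(S) ⊇ {$}; new: +{$}
  S→C b: FOLLOW(C) ⊇ FIRST(b) = {b}; new: +{b}
  S→b B: FOLLOW(B) ⊇ FOLLOW(S) ⊇ {$}; new: +{$}
  FOLLOW(S)={$}  FOLLOW(A)={$}  FOLLOW(B)={$}  FOLLOW(C)={b}
iter 2: done
  FOLLOW(S)={$}  FOLLOW(A)={$}  FOLLOW(B)={$}  FOLLOW(C)={b}

FOLLOW(C) = ["b"]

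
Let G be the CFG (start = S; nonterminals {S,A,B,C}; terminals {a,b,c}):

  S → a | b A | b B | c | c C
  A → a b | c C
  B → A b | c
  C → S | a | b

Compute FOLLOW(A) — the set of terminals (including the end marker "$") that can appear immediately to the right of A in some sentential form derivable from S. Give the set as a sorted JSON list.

FIRST sets, iterate to fixpoint:
pass 1:
  A via A→a b: +{a}
  A via A→c C: +{c}
  B via B→A b: +{a,c}
  C via C→a: +{a}
  C via C→b: +{b}
  S via S→a: +{a}
  S via S→b A: +{b}
  S via S→c: +{c}
  FIRST(S)={a,b,c}  FIRST(A)={a,c}  FIRST(B)={a,c}  FIRST(C)={a,b}
pass 2:
  C via C→S: +{c}
  FIRST(S)={a,b,c}  FIRST(A)={a,c}  FIRST(B)={a,c}  FIRST(C)={a,b,c}
pass 3: (stable)
  FIRST(S)={a,b,c}  FIRST(A)={a,c}  FIRST(B)={a,c}  FIRST(C)={a,b,c}

Compute FOLLOW by fixpoint:
initialize: $ ∈ FOLLOW(S)
round 1:
  B→A b: FOLLOW(A) ⊇ FIRST(b) = {b}; new: +{b}
  S→b A: FOLLOW(A) ⊇ FOLLOW(S) ⊇ {$}; new: +{$}
  S→b B: FOLLOW(B) ⊇ FOLLOW(S) ⊇ {$}; new: +{$}
  S→c C: FOLLOW(C) ⊇ FOLLOW(S) ⊇ {$}; new: +{$}
  FOLLOW[S]={$}  FOLLOW[A]={$,b}  FOLLOW[B]={$}  FOLLOW[C]={$}
round 2:
  A→c C: FOLLOW(C) ⊇ FOLLOW(A) ⊇ {$,b}; new: +{b}
  C→S: FOLLOW(S) ⊇ FOLLOW(C) ⊇ {$,b}; new: +{b}
  S→b B: FOLLOW(B) ⊇ FOLLOW(S) ⊇ {$,b}; new: +{b}
  FOLLOW[S]={$,b}  FOLLOW[A]={$,b}  FOLLOW[B]={$,b}  FOLLOW[C]={$,b}
round 3: (no change)
  FOLLOW[S]={$,b}  FOLLOW[A]={$,b}  FOLLOW[B]={$,b}  FOLLOW[C]={$,b}

FOLLOW(A) = ["$", "b"]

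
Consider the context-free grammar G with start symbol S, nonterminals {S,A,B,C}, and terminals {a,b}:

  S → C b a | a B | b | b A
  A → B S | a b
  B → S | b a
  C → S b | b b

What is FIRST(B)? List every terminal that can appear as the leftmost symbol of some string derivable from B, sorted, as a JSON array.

Compute FIRST by fixpoint:
[1]
  A via A→a b: +{a}
  B via B→b a: +{b}
  C via C→b b: +{b}
  S via S→C b a: +{b}
  S via S→a B: +{a}
  S: {a,b}  A: {a}  B: {b}  C: {b}
[2]
  A via A→B S: +{b}
  B via B→S: +{a}
  C via C→S b: +{a}
  S: {a,b}  A: {a,b}  B: {a,b}  C: {a,b}
[3] done
  S: {a,b}  A: {a,b}  B: {a,b}  C: {a,b}

FIRST(B) = ["a", "b"]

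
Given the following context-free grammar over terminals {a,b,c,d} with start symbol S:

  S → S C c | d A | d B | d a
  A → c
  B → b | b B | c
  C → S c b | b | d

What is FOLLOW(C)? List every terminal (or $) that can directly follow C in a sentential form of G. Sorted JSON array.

FIRST iteration:
iter 1:
  A via A→c: +{c}
  B via B→b: +{b}
  B via B→c: +{c}
  C via C→b: +{b}
  C via C→d: +{d}
  S via S→d A: +{d}
  FIRST[S]={d}  FIRST[A]={c}  FIRST[B]={b,c}  FIRST[C]={b,d}
iter 2: — fixpoint
  FIRST[S]={d}  FIRST[A]={c}  FIRST[B]={b,c}  FIRST[C]={b,d}

FOLLOW sets:
initialize: $ ∈ FOLLOW(S)
round 1:
  C→S c b: FOLLOW(S) ⊇ FIRST(c) = {c}; new: +{c}
  S→S C c: FOLLOW(S) ⊇ FIRST(C) = {b,d}; new: +{b,d}
  S→S C c: FOLLOW(C) ⊇ FIRST(c) = {c}; new: +{c}
  S→d A: FOLLOW(A) ⊇ FOLLOW(S) ⊇ {$,b,c,d}; new: +{$,b,c,d}
  S→d B: FOLLOW(B) ⊇ FOLLOW(S) ⊇ {$,b,c,d}; new: +{$,b,c,d}
  S: {$,b,c,d}  A: {$,b,c,d}  B: {$,b,c,d}  C: {c}
round 2: — fixpoint
  S: {$,b,c,d}  A: {$,b,c,d}  B: {$,b,c,d}  C: {c}

FOLLOW(C) = ["c"]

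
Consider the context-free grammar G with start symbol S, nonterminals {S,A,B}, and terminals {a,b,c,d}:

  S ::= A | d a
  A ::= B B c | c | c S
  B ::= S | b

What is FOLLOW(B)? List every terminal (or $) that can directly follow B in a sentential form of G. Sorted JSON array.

FIRST sets, iterate to fixpoint:
pass 1:
  A via A→c: +{c}
  B via B→b: +{b}
  S via S→A: +{c}
  S via S→d a: +{d}
  S: {c,d}  A: {c}  B: {b}
pass 2:
  A via A→B B c: +{b}
  B via B→S: +{c,d}
  S via S→A: +{b}
  S: {b,c,d}  A: {b,c}  B: {b,c,d}
pass 3:
  A via A→B B c: +{d}
  S: {b,c,d}  A: {b,c,d}  B: {b,c,d}
pass 4: (stable)
  S: {b,c,d}  A: {b,c,d}  B: {b,c,d}

FOLLOW sets:
initialize: $ ∈ FOLLOW(S)
iter 1:
  A→B B c: FOLLOW(B) ⊇ FIRST(B) = {b,c,d}; new: +{b,c,d}
  B→S: FOLLOW(S) ⊇ FOLLOW(B) ⊇ {b,c,d}; new: +{b,c,d}
  S→A: FOLLOW(A) ⊇ FOLLOW(S) ⊇ {$,b,c,d}; new: +{$,b,c,d}
  FOLLOW[S]={$,b,c,d}  FOLLOW[A]={$,b,c,d}  FOLLOW[B]={b,c,d}
iter 2: done
  FOLLOW[S]={$,b,c,d}  FOLLOW[A]={$,b,c,d}  FOLLOW[B]={b,c,d}

FOLLOW(B) = ["b", "c", "d"]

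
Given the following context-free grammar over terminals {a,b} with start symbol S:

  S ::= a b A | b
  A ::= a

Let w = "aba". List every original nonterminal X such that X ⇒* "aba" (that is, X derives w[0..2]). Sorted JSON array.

CNF form of G:
  S -> T0 X2 | b
  A -> a
  T0 -> a
  T1 -> b
  X2 -> T1 A

CYK fill (cells [i..j] with 0 ≤ i ≤ j ≤ 2 only):
  [0..0]={A,T0}  "a"  orig:{A}
  [1..1]={S,T1}  "b"  orig:{S}
  [2..2]={A,T0}  "a"  orig:{A}
  [0..1]=∅  "ab"
  [1..2]={X2}  "ba"  orig:{}
  [0..2]={S}  "aba"

Original NTs in T[0,2] deriving "aba": ["S"]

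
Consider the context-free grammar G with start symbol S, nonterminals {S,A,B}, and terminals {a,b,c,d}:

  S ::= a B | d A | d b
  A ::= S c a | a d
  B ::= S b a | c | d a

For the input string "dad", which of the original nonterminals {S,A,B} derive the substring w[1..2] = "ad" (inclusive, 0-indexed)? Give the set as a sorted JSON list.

CNF form of G:
  S -> T1 B | T2 A | T2 T3
  A -> S X4 | T1 T2
  B -> S X5 | T2 T1 | c
  T0 -> c
  T1 -> a
  T2 -> d
  T3 -> b
  X4 -> T0 T1
  X5 -> T3 T1

Fill CYK table bottom-up (cells [i..j] with 1 ≤ i ≤ j ≤ 2 only):
  cell(1,1) a: {T1}  orig:{}
  cell(2,2) d: {T2}  orig:{}
  cell(1,2) ad: {A}

Original NTs in T[1,2] deriving "ad": ["A"]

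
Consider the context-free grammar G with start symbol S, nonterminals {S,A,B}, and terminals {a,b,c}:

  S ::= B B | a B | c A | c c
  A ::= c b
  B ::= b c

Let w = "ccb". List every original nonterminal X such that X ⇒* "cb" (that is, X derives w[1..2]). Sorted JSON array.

Convert to CNF:
  S -> B B | T0 A | T0 T0 | T2 B
  A -> T0 T1
  B -> T1 T0
  T0 -> c
  T1 -> b
  T2 -> a

CYK fill, restricted to cells inside w[1..2]:
  T[1,1] 'c' = {T0}  orig:{}
  T[2,2] 'b' = {T1}  orig:{}
  T[1,2] 'cb' = {A}

Original NTs in T[1,2] deriving "cb": ["A"]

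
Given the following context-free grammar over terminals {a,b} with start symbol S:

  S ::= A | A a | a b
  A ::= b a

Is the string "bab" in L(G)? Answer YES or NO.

CNF form of G:
  S -> A T1 | T0 T1 | T1 T0
  A -> T0 T1
  T0 -> b
  T1 -> a

CYK fill:
  T[0,0] 'b' = {T0}  orig:{}
  T[1,1] 'a' = {T1}  orig:{}
  T[2,2] 'b' = {T0}  orig:{}
  T[0,1] 'ba' = {A,S}
  T[1,2] 'ab' = {S}
  T[0,2] 'bab' = ∅

S ∉ T[0,2] ⇒ NO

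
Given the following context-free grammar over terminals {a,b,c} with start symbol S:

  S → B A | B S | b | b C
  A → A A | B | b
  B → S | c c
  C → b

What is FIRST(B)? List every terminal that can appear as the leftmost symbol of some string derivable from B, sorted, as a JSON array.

FIRST iteration:
round 1:
  A via A→b: +{b}
  B via B→c c: +{c}
  C via C→b: +{b}
  S via S→B A: +{c}
  S via S→b: +{b}
  FIRST(S)={b,c}  FIRST(A)={b}  FIRST(B)={c}  FIRST(C)={b}
round 2:
  A via A→B: +{c}
  B via B→S: +{b}
  FIRST(S)={b,c}  FIRST(A)={b,c}  FIRST(B)={b,c}  FIRST(C)={b}
round 3: (no change)
  FIRST(S)={b,c}  FIRST(A)={b,c}  FIRST(B)={b,c}  FIRST(C)={b}

FIRST(B) = ["b", "c"]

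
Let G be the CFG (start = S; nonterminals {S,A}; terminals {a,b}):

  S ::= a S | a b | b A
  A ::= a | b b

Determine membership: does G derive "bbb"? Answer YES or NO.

CNF form of G:
  S -> T0 A | T1 S | T1 T0
  A -> T0 T0 | a
  T0 -> b
  T1 -> a

CYK table (by increasing span):
  cell(0,0) b: {T0}  orig:{}
  cell(1,1) b: {T0}  orig:{}
  cell(2,2) b: {T0}  orig:{}
  cell(0,1) bb: {A}
  cell(1,2) bb: {A}
  cell(0,2) bbb: {S}

S ∈ T[0,2] ⇒ YES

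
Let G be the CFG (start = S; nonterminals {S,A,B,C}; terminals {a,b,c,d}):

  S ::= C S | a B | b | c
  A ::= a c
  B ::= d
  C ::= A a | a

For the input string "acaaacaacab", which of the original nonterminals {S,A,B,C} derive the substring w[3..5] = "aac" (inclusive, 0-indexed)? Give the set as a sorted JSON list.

Convert to CNF:
  S -> C S | T0 B | b | c
  A -> T0 T1
  B -> d
  C -> A T0 | a
  T0 -> a
  T1 -> c

CYK fill, restricted to cells inside w[3..5]:
  [3..3]={C,T0}  "a"  orig:{C}
  [4..4]={C,T0}  "a"  orig:{C}
  [5..5]={S,T1}  "c"  orig:{S}
  [3..4]=∅  "aa"
  [4..5]={A,S}  "ac"
  [3..5]={S}  "aac"

Original NTs in T[3,5] deriving "aac": ["S"]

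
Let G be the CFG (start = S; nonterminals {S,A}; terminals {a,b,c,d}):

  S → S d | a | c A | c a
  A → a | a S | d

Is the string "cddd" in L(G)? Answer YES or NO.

Convert to CNF:
  S -> S T1 | T2 A | T2 T0 | a
  A -> T0 S | a | d
  T0 -> a
  T1 -> d
  T2 -> c

CYK table (by increasing span):
  [0..0]={T2}  "c"  orig:{}
  [1..1]={A,T1}  "d"  orig:{A}
  [2..2]={A,T1}  "d"  orig:{A}
  [3..3]={A,T1}  "d"  orig:{A}
  [0..1]={S}  "cd"
  [1..2]=∅  "dd"
  [2..3]=∅  "dd"
  [0..2]={S}  "cdd"
  [1..3]=∅  "ddd"
  [0..3]={S}  "cddd"

S ∈ T[0,3] ⇒ YES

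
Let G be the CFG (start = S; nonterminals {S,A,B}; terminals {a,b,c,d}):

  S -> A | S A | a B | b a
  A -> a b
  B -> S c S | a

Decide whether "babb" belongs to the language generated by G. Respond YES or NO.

CNF form of G:
  S -> S A | T0 B | T0 T1 | T1 T0
  A -> T0 T1
  B -> S X3 | a
  T0 -> a
  T1 -> b
  T2 -> c
  X3 -> T2 S

CYK table (by increasing span):
  [0..0]={T1}  "b"  orig:{}
  [1..1]={B,T0}  "a"  orig:{B}
  [2..2]={T1}  "b"  orig:{}
  [3..3]={T1}  "b"  orig:{}
  [0..1]={S}  "ba"
  [1..2]={A,S}  "ab"
  [2..3]=∅  "bb"
  [0..2]=∅  "bab"
  [1..3]=∅  "abb"
  [0..3]=∅  "babb"

S ∉ T[0,3] ⇒ NO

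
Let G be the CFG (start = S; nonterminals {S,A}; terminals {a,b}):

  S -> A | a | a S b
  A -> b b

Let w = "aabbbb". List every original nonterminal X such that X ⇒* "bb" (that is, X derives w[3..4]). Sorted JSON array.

Convert to CNF:
  S -> T0 T0 | T1 X2 | a
  A -> T0 T0
  T0 -> b
  T1 -> a
  X2 -> S T0

CYK table (by increasing span) (cells [i..j] with 3 ≤ i ≤ j ≤ 4 only):
  [3..3]={T0}  "b"  orig:{}
  [4..4]={T0}  "b"  orig:{}
  [3..4]={A,S}  "bb"

Original NTs in T[3,4] deriving "bb": ["A", "S"]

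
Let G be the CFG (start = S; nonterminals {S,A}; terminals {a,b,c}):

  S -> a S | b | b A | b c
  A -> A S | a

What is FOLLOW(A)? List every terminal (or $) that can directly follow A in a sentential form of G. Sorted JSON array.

FIRST sets, iterate to fixpoint:
[1]
  A via A→a: +{a}
  S via S→a S: +{a}
  S via S→b: +{b}
  FIRST[S]={a,b}  FIRST[A]={a}
[2] done
  FIRST[S]={a,b}  FIRST[A]={a}

FOLLOW sets:
seed FOLLOW(S) with $
iter 1:
  A→A S: FOLLOW(A) ⊇ FIRST(S) = {a,b}; new: +{a,b}
  A→A S: FOLLOW(S) ⊇ FOLLOW(A) ⊇ {a,b}; new: +{a,b}
  S→b A: FOLLOW(A) ⊇ FOLLOW(S) ⊇ {$,a,b}; new: +{$}
  FOLLOW[S]={$,a,b}  FOLLOW[A]={$,a,b}
iter 2: (stable)
  FOLLOW[S]={$,a,b}  FOLLOW[A]={$,a,b}

FOLLOW(A) = ["$", "a", "b"]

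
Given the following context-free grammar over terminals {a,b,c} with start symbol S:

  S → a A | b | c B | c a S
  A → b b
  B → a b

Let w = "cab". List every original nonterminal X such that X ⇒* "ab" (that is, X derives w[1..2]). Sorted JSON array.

CNF form of G:
  S -> T1 A | T2 B | T2 X3 | b
  A -> T0 T0
  B -> T1 T0
  T0 -> b
  T1 -> a
  T2 -> c
  X3 -> T1 S

CYK fill, restricted to cells inside w[1..2]:
  cell(1,1) a: {T1}  orig:{}
  cell(2,2) b: {S,T0}  orig:{S}
  cell(1,2) ab: {B,X3}  orig:{B}

Original NTs in T[1,2] deriving "ab": ["B"]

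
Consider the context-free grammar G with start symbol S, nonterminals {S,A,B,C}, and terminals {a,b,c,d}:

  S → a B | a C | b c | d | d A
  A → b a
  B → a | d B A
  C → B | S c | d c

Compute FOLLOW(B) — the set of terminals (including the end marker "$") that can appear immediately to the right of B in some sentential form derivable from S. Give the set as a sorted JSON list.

Compute FIRST by fixpoint:
pass 1:
  A via A→b a: +{b}
  B via B→a: +{a}
  B via B→d B A: +{d}
  C via C→B: +{a,d}
  S via S→a B: +{a}
  S via S→b c: +{b}
  S via S→d: +{d}
  S: {a,b,d}  A: {b}  B: {a,d}  C: {a,d}
pass 2:
  C via C→S c: +{b}
  S: {a,b,d}  A: {b}  B: {a,d}  C: {a,b,d}
pass 3: (stable)
  S: {a,b,d}  A: {b}  B: {a,d}  C: {a,b,d}

FOLLOW sets:
FOLLOW(S) := {$}
[1]
  B→d B A: FOLLOW(B) ⊇ FIRST(A) = {b}; new: +{b}
  B→d B A: FOLLOW(A) ⊇ FOLLOW(B) ⊇ {b}; new: +{b}
  C→S c: FOLLOW(S) ⊇ FIRST(c) = {c}; new: +{c}
  S→a B: FOLLOW(B) ⊇ FOLLOW(S) ⊇ {$,c}; new: +{$,c}
  S→a C: FOLLOW(C) ⊇ FOLLOW(S) ⊇ {$,c}; new: +{$,c}
  S→d A: FOLLOW(A) ⊇ FOLLOW(S) ⊇ {$,c}; new: +{$,c}
  FOLLOW(S)={$,c}  FOLLOW(A)={$,b,c}  FOLLOW(B)={$,b,c}  FOLLOW(C)={$,c}
[2] — fixpoint
  FOLLOW(S)={$,c}  FOLLOW(A)={$,b,c}  FOLLOW(B)={$,b,c}  FOLLOW(C)={$,c}

FOLLOW(B) = ["$", "b", "c"]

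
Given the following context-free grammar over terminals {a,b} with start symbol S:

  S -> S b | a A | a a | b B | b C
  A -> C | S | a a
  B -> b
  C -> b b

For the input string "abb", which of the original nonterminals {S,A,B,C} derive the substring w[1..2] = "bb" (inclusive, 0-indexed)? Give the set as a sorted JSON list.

Convert to CNF:
  S -> S T0 | T0 B | T0 C | T1 A | T1 T1
  A -> S T0 | T0 B | T0 C | T0 T0 | T1 A | T1 T1
  B -> b
  C -> T0 T0
  T0 -> b
  T1 -> a

CYK fill — only the sub-triangle for w[1..2]:
  [1..1]={B,T0}  "b"  orig:{B}
  [2..2]={B,T0}  "b"  orig:{B}
  [1..2]={A,C,S}  "bb"

Original NTs in T[1,2] deriving "bb": ["A", "C", "S"]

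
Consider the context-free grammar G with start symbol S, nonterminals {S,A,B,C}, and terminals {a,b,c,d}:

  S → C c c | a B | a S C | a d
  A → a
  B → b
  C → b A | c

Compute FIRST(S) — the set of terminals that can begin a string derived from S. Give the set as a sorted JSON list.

Compute FIRST by fixpoint:
iter 1:
  A via A→a: +{a}
  B via B→b: +{b}
  C via C→b A: +{b}
  C via C→c: +{c}
  S via S→C c c: +{b,c}
  S via S→a B: +{a}
  S: {a,b,c}  A: {a}  B: {b}  C: {b,c}
iter 2: done
  S: {a,b,c}  A: {a}  B: {b}  C: {b,c}

FIRST(S) = ["a", "b", "c"]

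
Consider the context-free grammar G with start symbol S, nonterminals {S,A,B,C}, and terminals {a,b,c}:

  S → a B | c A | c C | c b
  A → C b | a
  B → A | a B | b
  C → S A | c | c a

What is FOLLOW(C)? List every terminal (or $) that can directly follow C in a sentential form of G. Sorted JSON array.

FIRST sets, iterate to fixpoint:
iter 1:
  A via A→a: +{a}
  B via B→A: +{a}
  B via B→b: +{b}
  C via C→c: +{c}
  S via S→a B: +{a}
  S via S→c A: +{c}
  FIRST(S)={a,c}  FIRST(A)={a}  FIRST(B)={a,b}  FIRST(C)={c}
iter 2:
  A via A→C b: +{c}
  B via B→A: +{c}
  C via C→S A: +{a}
  FIRST(S)={a,c}  FIRST(A)={a,c}  FIRST(B)={a,b,c}  FIRST(C)={a,c}
iter 3: (stable)
  FIRST(S)={a,c}  FIRST(A)={a,c}  FIRST(B)={a,b,c}  FIRST(C)={a,c}

FOLLOW sets:
FOLLOW(S) := {$}
iter 1:
  A→C b: FOLLOW(C) ⊇ FIRST(b) = {b}; new: +{b}
  C→S A: FOLLOW(S) ⊇ FIRST(A) = {a,c}; new: +{a,c}
  C→S A: FOLLOW(A) ⊇ FOLLOW(C) ⊇ {b}; new: +{b}
  S→a B: FOLLOW(B) ⊇ FOLLOW(S) ⊇ {$,a,c}; new: +{$,a,c}
  S→c A: FOLLOW(A) ⊇ FOLLOW(S) ⊇ {$,a,c}; new: +{$,a,c}
  S→c C: FOLLOW(C) ⊇ FOLLOW(S) ⊇ {$,a,c}; new: +{$,a,c}
  S: {$,a,c}  A: {$,a,b,c}  B: {$,a,c}  C: {$,a,b,c}
iter 2: (no change)
  S: {$,a,c}  A: {$,a,b,c}  B: {$,a,c}  C: {$,a,b,c}

FOLLOW(C) = ["$", "a", "b", "c"]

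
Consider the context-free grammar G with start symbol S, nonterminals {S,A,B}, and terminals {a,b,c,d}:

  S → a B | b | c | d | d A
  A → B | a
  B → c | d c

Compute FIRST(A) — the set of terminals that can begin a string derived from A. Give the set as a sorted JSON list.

FIRST iteration:
[1]
  A via A→a: +{a}
  B via B→c: +{c}
  B via B→d c: +{d}
  S via S→a B: +{a}
  S via S→b: +{b}
  S via S→c: +{c}
  S via S→d: +{d}
  FIRST[S]={a,b,c,d}  FIRST[A]={a}  FIRST[B]={c,d}
[2]
  A via A→B: +{c,d}
  FIRST[S]={a,b,c,d}  FIRST[A]={a,c,d}  FIRST[B]={c,d}
[3] (no change)
  FIRST[S]={a,b,c,d}  FIRST[A]={a,c,d}  FIRST[B]={c,d}

FIRST(A) = ["a", "c", "d"]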